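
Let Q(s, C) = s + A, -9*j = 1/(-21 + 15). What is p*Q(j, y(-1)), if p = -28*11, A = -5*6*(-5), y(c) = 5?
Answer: -1247554/27 ≈ -46206.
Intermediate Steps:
A = 150 (A = -30*(-5) = 150)
j = 1/54 (j = -1/(9*(-21 + 15)) = -⅑/(-6) = -⅑*(-⅙) = 1/54 ≈ 0.018519)
Q(s, C) = 150 + s (Q(s, C) = s + 150 = 150 + s)
p = -308
p*Q(j, y(-1)) = -308*(150 + 1/54) = -308*8101/54 = -1247554/27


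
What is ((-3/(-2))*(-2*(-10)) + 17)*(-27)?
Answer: -1269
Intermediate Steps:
((-3/(-2))*(-2*(-10)) + 17)*(-27) = (-½*(-3)*20 + 17)*(-27) = ((3/2)*20 + 17)*(-27) = (30 + 17)*(-27) = 47*(-27) = -1269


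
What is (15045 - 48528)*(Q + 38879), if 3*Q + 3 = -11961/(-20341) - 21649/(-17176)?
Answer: -454809463009341829/349377016 ≈ -1.3018e+9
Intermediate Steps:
Q = -402326603/1048131048 (Q = -1 + (-11961/(-20341) - 21649/(-17176))/3 = -1 + (-11961*(-1/20341) - 21649*(-1/17176))/3 = -1 + (11961/20341 + 21649/17176)/3 = -1 + (⅓)*(645804445/349377016) = -1 + 645804445/1048131048 = -402326603/1048131048 ≈ -0.38385)
(15045 - 48528)*(Q + 38879) = (15045 - 48528)*(-402326603/1048131048 + 38879) = -33483*40749884688589/1048131048 = -454809463009341829/349377016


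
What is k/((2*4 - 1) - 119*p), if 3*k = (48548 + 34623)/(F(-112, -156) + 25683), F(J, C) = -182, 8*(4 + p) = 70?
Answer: -30244/15530109 ≈ -0.0019474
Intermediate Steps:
p = 19/4 (p = -4 + (1/8)*70 = -4 + 35/4 = 19/4 ≈ 4.7500)
k = 83171/76503 (k = ((48548 + 34623)/(-182 + 25683))/3 = (83171/25501)/3 = (83171*(1/25501))/3 = (1/3)*(83171/25501) = 83171/76503 ≈ 1.0872)
k/((2*4 - 1) - 119*p) = 83171/(76503*((2*4 - 1) - 119*19/4)) = 83171/(76503*((8 - 1) - 2261/4)) = 83171/(76503*(7 - 2261/4)) = 83171/(76503*(-2233/4)) = (83171/76503)*(-4/2233) = -30244/15530109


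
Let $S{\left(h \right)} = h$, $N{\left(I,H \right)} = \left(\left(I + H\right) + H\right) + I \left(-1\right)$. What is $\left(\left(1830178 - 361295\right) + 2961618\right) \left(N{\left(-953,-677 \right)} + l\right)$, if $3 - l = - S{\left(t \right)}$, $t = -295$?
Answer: $-7292604646$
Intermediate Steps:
$N{\left(I,H \right)} = 2 H$ ($N{\left(I,H \right)} = \left(\left(H + I\right) + H\right) - I = \left(I + 2 H\right) - I = 2 H$)
$l = -292$ ($l = 3 - \left(-1\right) \left(-295\right) = 3 - 295 = -292$)
$\left(\left(1830178 - 361295\right) + 2961618\right) \left(N{\left(-953,-677 \right)} + l\right) = \left(\left(1830178 - 361295\right) + 2961618\right) \left(2 \left(-677\right) - 292\right) = \left(1468883 + 2961618\right) \left(-1354 - 292\right) = 4430501 \left(-1646\right) = -7292604646$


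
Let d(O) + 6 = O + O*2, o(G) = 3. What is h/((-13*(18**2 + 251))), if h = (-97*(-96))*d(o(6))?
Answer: -27936/7475 ≈ -3.7373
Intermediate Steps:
d(O) = -6 + 3*O (d(O) = -6 + (O + O*2) = -6 + (O + 2*O) = -6 + 3*O)
h = 27936 (h = (-97*(-96))*(-6 + 3*3) = 9312*(-6 + 9) = 9312*3 = 27936)
h/((-13*(18**2 + 251))) = 27936/((-13*(18**2 + 251))) = 27936/((-13*(324 + 251))) = 27936/((-13*575)) = 27936/(-7475) = 27936*(-1/7475) = -27936/7475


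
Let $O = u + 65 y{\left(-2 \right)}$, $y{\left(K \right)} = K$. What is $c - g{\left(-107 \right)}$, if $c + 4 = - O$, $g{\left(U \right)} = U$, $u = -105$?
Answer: $338$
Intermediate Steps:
$O = -235$ ($O = -105 + 65 \left(-2\right) = -105 - 130 = -235$)
$c = 231$ ($c = -4 - -235 = -4 + 235 = 231$)
$c - g{\left(-107 \right)} = 231 - -107 = 231 + 107 = 338$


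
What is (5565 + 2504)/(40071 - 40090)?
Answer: -8069/19 ≈ -424.68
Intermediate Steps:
(5565 + 2504)/(40071 - 40090) = 8069/(-19) = 8069*(-1/19) = -8069/19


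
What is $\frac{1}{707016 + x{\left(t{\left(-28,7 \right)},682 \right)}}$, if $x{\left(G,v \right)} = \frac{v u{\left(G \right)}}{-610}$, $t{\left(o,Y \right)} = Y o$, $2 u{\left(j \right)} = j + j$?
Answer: $\frac{305}{215706716} \approx 1.414 \cdot 10^{-6}$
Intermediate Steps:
$u{\left(j \right)} = j$ ($u{\left(j \right)} = \frac{j + j}{2} = \frac{2 j}{2} = j$)
$x{\left(G,v \right)} = - \frac{G v}{610}$ ($x{\left(G,v \right)} = \frac{v G}{-610} = G v \left(- \frac{1}{610}\right) = - \frac{G v}{610}$)
$\frac{1}{707016 + x{\left(t{\left(-28,7 \right)},682 \right)}} = \frac{1}{707016 - \frac{1}{610} \cdot 7 \left(-28\right) 682} = \frac{1}{707016 - \left(- \frac{98}{305}\right) 682} = \frac{1}{707016 + \frac{66836}{305}} = \frac{1}{\frac{215706716}{305}} = \frac{305}{215706716}$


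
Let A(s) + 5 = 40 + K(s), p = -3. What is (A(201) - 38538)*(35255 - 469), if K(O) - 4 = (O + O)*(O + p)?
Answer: 1429600242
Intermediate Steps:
K(O) = 4 + 2*O*(-3 + O) (K(O) = 4 + (O + O)*(O - 3) = 4 + (2*O)*(-3 + O) = 4 + 2*O*(-3 + O))
A(s) = 39 - 6*s + 2*s**2 (A(s) = -5 + (40 + (4 - 6*s + 2*s**2)) = -5 + (44 - 6*s + 2*s**2) = 39 - 6*s + 2*s**2)
(A(201) - 38538)*(35255 - 469) = ((39 - 6*201 + 2*201**2) - 38538)*(35255 - 469) = ((39 - 1206 + 2*40401) - 38538)*34786 = ((39 - 1206 + 80802) - 38538)*34786 = (79635 - 38538)*34786 = 41097*34786 = 1429600242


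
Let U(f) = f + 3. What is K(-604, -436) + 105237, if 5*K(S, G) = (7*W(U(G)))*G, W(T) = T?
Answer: 1847701/5 ≈ 3.6954e+5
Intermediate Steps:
U(f) = 3 + f
K(S, G) = G*(21 + 7*G)/5 (K(S, G) = ((7*(3 + G))*G)/5 = ((21 + 7*G)*G)/5 = (G*(21 + 7*G))/5 = G*(21 + 7*G)/5)
K(-604, -436) + 105237 = (7/5)*(-436)*(3 - 436) + 105237 = (7/5)*(-436)*(-433) + 105237 = 1321516/5 + 105237 = 1847701/5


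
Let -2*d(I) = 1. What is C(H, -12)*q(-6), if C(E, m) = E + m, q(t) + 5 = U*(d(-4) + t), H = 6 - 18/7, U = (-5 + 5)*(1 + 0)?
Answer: 300/7 ≈ 42.857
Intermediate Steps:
d(I) = -½ (d(I) = -½*1 = -½)
U = 0 (U = 0*1 = 0)
H = 24/7 (H = 6 - 18*⅐ = 6 - 18/7 = 24/7 ≈ 3.4286)
q(t) = -5 (q(t) = -5 + 0*(-½ + t) = -5 + 0 = -5)
C(H, -12)*q(-6) = (24/7 - 12)*(-5) = -60/7*(-5) = 300/7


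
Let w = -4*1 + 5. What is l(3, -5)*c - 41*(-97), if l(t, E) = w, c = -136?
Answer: 3841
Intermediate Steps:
w = 1 (w = -4 + 5 = 1)
l(t, E) = 1
l(3, -5)*c - 41*(-97) = 1*(-136) - 41*(-97) = -136 + 3977 = 3841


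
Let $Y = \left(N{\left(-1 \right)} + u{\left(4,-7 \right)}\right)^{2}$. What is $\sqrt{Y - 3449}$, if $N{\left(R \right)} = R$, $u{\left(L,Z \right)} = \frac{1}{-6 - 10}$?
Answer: $\frac{i \sqrt{882655}}{16} \approx 58.719 i$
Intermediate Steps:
$u{\left(L,Z \right)} = - \frac{1}{16}$ ($u{\left(L,Z \right)} = \frac{1}{-16} = - \frac{1}{16}$)
$Y = \frac{289}{256}$ ($Y = \left(-1 - \frac{1}{16}\right)^{2} = \left(- \frac{17}{16}\right)^{2} = \frac{289}{256} \approx 1.1289$)
$\sqrt{Y - 3449} = \sqrt{\frac{289}{256} - 3449} = \sqrt{- \frac{882655}{256}} = \frac{i \sqrt{882655}}{16}$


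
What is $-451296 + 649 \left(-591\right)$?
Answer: $-834855$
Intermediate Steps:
$-451296 + 649 \left(-591\right) = -451296 - 383559 = -834855$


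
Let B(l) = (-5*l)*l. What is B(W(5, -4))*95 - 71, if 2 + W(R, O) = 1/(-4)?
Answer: -39611/16 ≈ -2475.7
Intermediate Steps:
W(R, O) = -9/4 (W(R, O) = -2 + 1/(-4) = -2 + 1*(-¼) = -2 - ¼ = -9/4)
B(l) = -5*l²
B(W(5, -4))*95 - 71 = -5*(-9/4)²*95 - 71 = -5*81/16*95 - 71 = -405/16*95 - 71 = -38475/16 - 71 = -39611/16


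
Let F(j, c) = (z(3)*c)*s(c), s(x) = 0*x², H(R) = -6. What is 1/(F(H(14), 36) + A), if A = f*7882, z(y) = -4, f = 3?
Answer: 1/23646 ≈ 4.2290e-5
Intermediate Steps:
s(x) = 0
F(j, c) = 0 (F(j, c) = -4*c*0 = 0)
A = 23646 (A = 3*7882 = 23646)
1/(F(H(14), 36) + A) = 1/(0 + 23646) = 1/23646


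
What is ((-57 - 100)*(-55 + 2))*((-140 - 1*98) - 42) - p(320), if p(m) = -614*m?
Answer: -2133400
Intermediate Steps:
((-57 - 100)*(-55 + 2))*((-140 - 1*98) - 42) - p(320) = ((-57 - 100)*(-55 + 2))*((-140 - 1*98) - 42) - (-614)*320 = (-157*(-53))*((-140 - 98) - 42) - 1*(-196480) = 8321*(-238 - 42) + 196480 = 8321*(-280) + 196480 = -2329880 + 196480 = -2133400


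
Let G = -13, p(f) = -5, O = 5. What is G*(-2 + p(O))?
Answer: 91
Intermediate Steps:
G*(-2 + p(O)) = -13*(-2 - 5) = -13*(-7) = 91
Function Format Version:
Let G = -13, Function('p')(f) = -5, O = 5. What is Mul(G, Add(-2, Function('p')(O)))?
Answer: 91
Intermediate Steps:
Mul(G, Add(-2, Function('p')(O))) = Mul(-13, Add(-2, -5)) = Mul(-13, -7) = 91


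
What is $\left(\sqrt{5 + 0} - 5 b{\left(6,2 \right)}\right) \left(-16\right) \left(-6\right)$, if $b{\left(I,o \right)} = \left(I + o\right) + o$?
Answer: $-4800 + 96 \sqrt{5} \approx -4585.3$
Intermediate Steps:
$b{\left(I,o \right)} = I + 2 o$
$\left(\sqrt{5 + 0} - 5 b{\left(6,2 \right)}\right) \left(-16\right) \left(-6\right) = \left(\sqrt{5 + 0} - 5 \left(6 + 2 \cdot 2\right)\right) \left(-16\right) \left(-6\right) = \left(\sqrt{5} - 5 \left(6 + 4\right)\right) \left(-16\right) \left(-6\right) = \left(\sqrt{5} - 50\right) \left(-16\right) \left(-6\right) = \left(-50 + \sqrt{5}\right) \left(-16\right) \left(-6\right) = \left(800 - 16 \sqrt{5}\right) \left(-6\right) = -4800 + 96 \sqrt{5}$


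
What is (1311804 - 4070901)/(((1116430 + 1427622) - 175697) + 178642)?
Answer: -919699/848999 ≈ -1.0833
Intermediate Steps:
(1311804 - 4070901)/(((1116430 + 1427622) - 175697) + 178642) = -2759097/((2544052 - 175697) + 178642) = -2759097/(2368355 + 178642) = -2759097/2546997 = -2759097*1/2546997 = -919699/848999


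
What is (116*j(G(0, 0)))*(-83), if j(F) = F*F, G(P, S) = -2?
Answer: -38512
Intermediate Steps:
j(F) = F**2
(116*j(G(0, 0)))*(-83) = (116*(-2)**2)*(-83) = (116*4)*(-83) = 464*(-83) = -38512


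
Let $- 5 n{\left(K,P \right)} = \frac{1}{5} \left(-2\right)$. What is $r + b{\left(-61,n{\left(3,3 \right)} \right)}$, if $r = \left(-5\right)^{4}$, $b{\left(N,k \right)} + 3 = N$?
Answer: $561$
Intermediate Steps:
$n{\left(K,P \right)} = \frac{2}{25}$ ($n{\left(K,P \right)} = - \frac{\frac{1}{5} \left(-2\right)}{5} = \left(- \frac{1}{5}\right) \left(- \frac{2}{5}\right) = \frac{2}{25}$)
$b{\left(N,k \right)} = -3 + N$
$r = 625$
$r + b{\left(-61,n{\left(3,3 \right)} \right)} = 625 - 64 = 561$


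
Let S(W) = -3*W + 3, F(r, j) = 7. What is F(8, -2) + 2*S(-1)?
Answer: 19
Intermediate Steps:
S(W) = 3 - 3*W
F(8, -2) + 2*S(-1) = 7 + 2*(3 - 3*(-1)) = 7 + 2*(3 + 3) = 7 + 2*6 = 7 + 12 = 19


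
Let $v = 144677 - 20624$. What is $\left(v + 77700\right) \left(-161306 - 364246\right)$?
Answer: $-106031692656$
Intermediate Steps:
$v = 124053$
$\left(v + 77700\right) \left(-161306 - 364246\right) = \left(124053 + 77700\right) \left(-161306 - 364246\right) = 201753 \left(-525552\right) = -106031692656$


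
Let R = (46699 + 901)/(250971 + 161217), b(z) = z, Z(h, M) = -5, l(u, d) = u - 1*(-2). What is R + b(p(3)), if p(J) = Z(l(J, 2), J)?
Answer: -71905/14721 ≈ -4.8845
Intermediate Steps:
l(u, d) = 2 + u (l(u, d) = u + 2 = 2 + u)
p(J) = -5
R = 1700/14721 (R = 47600/412188 = 47600*(1/412188) = 1700/14721 ≈ 0.11548)
R + b(p(3)) = 1700/14721 - 5 = -71905/14721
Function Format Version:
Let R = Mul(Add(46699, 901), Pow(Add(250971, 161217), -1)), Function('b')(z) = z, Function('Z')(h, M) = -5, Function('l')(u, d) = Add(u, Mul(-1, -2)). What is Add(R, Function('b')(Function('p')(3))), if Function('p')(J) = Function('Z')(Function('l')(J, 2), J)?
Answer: Rational(-71905, 14721) ≈ -4.8845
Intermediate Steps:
Function('l')(u, d) = Add(2, u) (Function('l')(u, d) = Add(u, 2) = Add(2, u))
Function('p')(J) = -5
R = Rational(1700, 14721) (R = Mul(47600, Pow(412188, -1)) = Mul(47600, Rational(1, 412188)) = Rational(1700, 14721) ≈ 0.11548)
Add(R, Function('b')(Function('p')(3))) = Add(Rational(1700, 14721), -5) = Rational(-71905, 14721)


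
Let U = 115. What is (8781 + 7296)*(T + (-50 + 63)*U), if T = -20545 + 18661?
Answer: -6253953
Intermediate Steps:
T = -1884
(8781 + 7296)*(T + (-50 + 63)*U) = (8781 + 7296)*(-1884 + (-50 + 63)*115) = 16077*(-1884 + 13*115) = 16077*(-1884 + 1495) = 16077*(-389) = -6253953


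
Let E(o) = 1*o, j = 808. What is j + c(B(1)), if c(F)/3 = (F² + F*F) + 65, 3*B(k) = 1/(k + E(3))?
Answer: 24073/24 ≈ 1003.0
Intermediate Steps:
E(o) = o
B(k) = 1/(3*(3 + k)) (B(k) = 1/(3*(k + 3)) = 1/(3*(3 + k)))
c(F) = 195 + 6*F² (c(F) = 3*((F² + F*F) + 65) = 3*((F² + F²) + 65) = 3*(2*F² + 65) = 3*(65 + 2*F²) = 195 + 6*F²)
j + c(B(1)) = 808 + (195 + 6*(1/(3*(3 + 1)))²) = 808 + (195 + 6*((⅓)/4)²) = 808 + (195 + 6*((⅓)*(¼))²) = 808 + (195 + 6*(1/12)²) = 808 + (195 + 6*(1/144)) = 808 + (195 + 1/24) = 808 + 4681/24 = 24073/24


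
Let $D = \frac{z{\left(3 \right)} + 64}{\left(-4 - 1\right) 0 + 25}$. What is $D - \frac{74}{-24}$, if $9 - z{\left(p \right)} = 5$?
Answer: $\frac{1741}{300} \approx 5.8033$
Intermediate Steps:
$z{\left(p \right)} = 4$ ($z{\left(p \right)} = 9 - 5 = 4$)
$D = \frac{68}{25}$ ($D = \frac{4 + 64}{\left(-4 - 1\right) 0 + 25} = \frac{68}{\left(-5\right) 0 + 25} = \frac{68}{0 + 25} = \frac{68}{25} \approx 2.72$)
$D - \frac{74}{-24} = \frac{68}{25} - \frac{74}{-24} = \frac{68}{25} - - \frac{37}{12} = \frac{68}{25} + \frac{37}{12} = \frac{1741}{300}$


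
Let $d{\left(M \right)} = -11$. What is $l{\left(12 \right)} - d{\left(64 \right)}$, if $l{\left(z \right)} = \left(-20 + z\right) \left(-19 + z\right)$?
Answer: $67$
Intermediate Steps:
$l{\left(12 \right)} - d{\left(64 \right)} = \left(380 + 12^{2} - 468\right) - -11 = \left(380 + 144 - 468\right) + 11 = 56 + 11 = 67$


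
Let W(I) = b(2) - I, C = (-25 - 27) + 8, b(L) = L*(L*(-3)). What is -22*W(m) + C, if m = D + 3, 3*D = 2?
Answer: 902/3 ≈ 300.67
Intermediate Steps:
D = ⅔ (D = (⅓)*2 = ⅔ ≈ 0.66667)
m = 11/3 (m = ⅔ + 3 = 11/3 ≈ 3.6667)
b(L) = -3*L² (b(L) = L*(-3*L) = -3*L²)
C = -44 (C = -52 + 8 = -44)
W(I) = -12 - I (W(I) = -3*2² - I = -3*4 - I = -12 - I)
-22*W(m) + C = -22*(-12 - 1*11/3) - 44 = -22*(-12 - 11/3) - 44 = -22*(-47/3) - 44 = 1034/3 - 44 = 902/3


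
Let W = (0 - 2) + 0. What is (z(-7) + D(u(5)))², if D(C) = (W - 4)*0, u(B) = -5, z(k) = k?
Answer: 49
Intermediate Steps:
W = -2 (W = -2 + 0 = -2)
D(C) = 0 (D(C) = (-2 - 4)*0 = -6*0 = 0)
(z(-7) + D(u(5)))² = (-7 + 0)² = (-7)² = 49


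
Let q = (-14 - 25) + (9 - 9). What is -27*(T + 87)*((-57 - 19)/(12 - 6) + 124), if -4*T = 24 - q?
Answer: -428355/2 ≈ -2.1418e+5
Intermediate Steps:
q = -39 (q = -39 + 0 = -39)
T = -63/4 (T = -(24 - 1*(-39))/4 = -(24 + 39)/4 = -¼*63 = -63/4 ≈ -15.750)
-27*(T + 87)*((-57 - 19)/(12 - 6) + 124) = -27*(-63/4 + 87)*((-57 - 19)/(12 - 6) + 124) = -7695*(-76/6 + 124)/4 = -7695*(-76*⅙ + 124)/4 = -7695*(-38/3 + 124)/4 = -7695*334/(4*3) = -27*15865/2 = -428355/2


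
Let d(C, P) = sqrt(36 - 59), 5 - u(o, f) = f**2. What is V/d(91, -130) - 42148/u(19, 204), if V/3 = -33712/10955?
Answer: 42148/41611 + 14448*I*sqrt(23)/35995 ≈ 1.0129 + 1.925*I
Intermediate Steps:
u(o, f) = 5 - f**2
d(C, P) = I*sqrt(23) (d(C, P) = sqrt(-23) = I*sqrt(23))
V = -14448/1565 (V = 3*(-33712/10955) = 3*(-33712*1/10955) = 3*(-4816/1565) = -14448/1565 ≈ -9.2319)
V/d(91, -130) - 42148/u(19, 204) = -14448*(-I*sqrt(23)/23)/1565 - 42148/(5 - 1*204**2) = -(-14448)*I*sqrt(23)/35995 - 42148/(5 - 1*41616) = 14448*I*sqrt(23)/35995 - 42148/(5 - 41616) = 14448*I*sqrt(23)/35995 - 42148/(-41611) = 14448*I*sqrt(23)/35995 - 42148*(-1/41611) = 14448*I*sqrt(23)/35995 + 42148/41611 = 42148/41611 + 14448*I*sqrt(23)/35995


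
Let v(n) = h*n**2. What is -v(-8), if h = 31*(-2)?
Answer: 3968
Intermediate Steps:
h = -62
v(n) = -62*n**2
-v(-8) = -(-62)*(-8)**2 = -(-62)*64 = -1*(-3968) = 3968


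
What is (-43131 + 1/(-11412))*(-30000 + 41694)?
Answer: -959319186377/1902 ≈ -5.0437e+8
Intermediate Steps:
(-43131 + 1/(-11412))*(-30000 + 41694) = (-43131 - 1/11412)*11694 = -492210973/11412*11694 = -959319186377/1902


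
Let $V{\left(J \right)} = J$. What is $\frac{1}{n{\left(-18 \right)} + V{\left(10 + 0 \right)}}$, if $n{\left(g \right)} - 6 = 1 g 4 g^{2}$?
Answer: $- \frac{1}{23312} \approx -4.2896 \cdot 10^{-5}$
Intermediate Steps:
$n{\left(g \right)} = 6 + 4 g^{3}$ ($n{\left(g \right)} = 6 + 1 g 4 g^{2} = 6 + g 4 g^{2} = 6 + 4 g g^{2} = 6 + 4 g^{3}$)
$\frac{1}{n{\left(-18 \right)} + V{\left(10 + 0 \right)}} = \frac{1}{\left(6 + 4 \left(-18\right)^{3}\right) + \left(10 + 0\right)} = \frac{1}{\left(6 + 4 \left(-5832\right)\right) + 10} = \frac{1}{\left(6 - 23328\right) + 10} = \frac{1}{-23322 + 10} = \frac{1}{-23312} = - \frac{1}{23312}$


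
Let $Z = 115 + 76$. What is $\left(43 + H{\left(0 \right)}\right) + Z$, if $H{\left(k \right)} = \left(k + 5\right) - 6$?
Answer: $233$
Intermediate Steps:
$Z = 191$
$H{\left(k \right)} = -1 + k$ ($H{\left(k \right)} = \left(5 + k\right) - 6 = -1 + k$)
$\left(43 + H{\left(0 \right)}\right) + Z = \left(43 + \left(-1 + 0\right)\right) + 191 = \left(43 - 1\right) + 191 = 42 + 191 = 233$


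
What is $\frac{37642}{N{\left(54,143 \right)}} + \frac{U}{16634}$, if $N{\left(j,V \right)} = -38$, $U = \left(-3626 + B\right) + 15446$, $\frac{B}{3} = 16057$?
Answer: $- \frac{311928685}{316046} \approx -986.97$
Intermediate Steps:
$B = 48171$ ($B = 3 \cdot 16057 = 48171$)
$U = 59991$ ($U = \left(-3626 + 48171\right) + 15446 = 44545 + 15446 = 59991$)
$\frac{37642}{N{\left(54,143 \right)}} + \frac{U}{16634} = \frac{37642}{-38} + \frac{59991}{16634} = 37642 \left(- \frac{1}{38}\right) + 59991 \cdot \frac{1}{16634} = - \frac{18821}{19} + \frac{59991}{16634} = - \frac{311928685}{316046}$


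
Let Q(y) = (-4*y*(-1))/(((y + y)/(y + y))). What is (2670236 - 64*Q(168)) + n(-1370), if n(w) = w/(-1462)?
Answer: 1920504353/731 ≈ 2.6272e+6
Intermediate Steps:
n(w) = -w/1462 (n(w) = w*(-1/1462) = -w/1462)
Q(y) = 4*y (Q(y) = (4*y)/(((2*y)/((2*y)))) = (4*y)/(((2*y)*(1/(2*y)))) = (4*y)/1 = (4*y)*1 = 4*y)
(2670236 - 64*Q(168)) + n(-1370) = (2670236 - 256*168) - 1/1462*(-1370) = (2670236 - 64*672) + 685/731 = (2670236 - 43008) + 685/731 = 2627228 + 685/731 = 1920504353/731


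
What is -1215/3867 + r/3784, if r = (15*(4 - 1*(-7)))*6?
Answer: -11655/221708 ≈ -0.052569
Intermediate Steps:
r = 990 (r = (15*(4 + 7))*6 = (15*11)*6 = 165*6 = 990)
-1215/3867 + r/3784 = -1215/3867 + 990/3784 = -1215*1/3867 + 990*(1/3784) = -405/1289 + 45/172 = -11655/221708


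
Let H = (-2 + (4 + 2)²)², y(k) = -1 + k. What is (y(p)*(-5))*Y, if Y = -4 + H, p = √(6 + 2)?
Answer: 5760 - 11520*√2 ≈ -10532.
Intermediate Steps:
p = 2*√2 (p = √8 = 2*√2 ≈ 2.8284)
H = 1156 (H = (-2 + 6²)² = (-2 + 36)² = 34² = 1156)
Y = 1152 (Y = -4 + 1156 = 1152)
(y(p)*(-5))*Y = ((-1 + 2*√2)*(-5))*1152 = (5 - 10*√2)*1152 = 5760 - 11520*√2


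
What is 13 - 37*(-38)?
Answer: 1419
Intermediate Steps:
13 - 37*(-38) = 13 + 1406 = 1419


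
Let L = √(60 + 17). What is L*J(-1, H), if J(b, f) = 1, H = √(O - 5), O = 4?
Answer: √77 ≈ 8.7750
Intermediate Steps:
H = I (H = √(4 - 5) = √(-1) = I ≈ 1.0*I)
L = √77 ≈ 8.7750
L*J(-1, H) = √77*1 = √77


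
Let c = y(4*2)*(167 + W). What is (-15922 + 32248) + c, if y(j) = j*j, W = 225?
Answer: 41414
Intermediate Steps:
y(j) = j**2
c = 25088 (c = (4*2)**2*(167 + 225) = 8**2*392 = 64*392 = 25088)
(-15922 + 32248) + c = (-15922 + 32248) + 25088 = 16326 + 25088 = 41414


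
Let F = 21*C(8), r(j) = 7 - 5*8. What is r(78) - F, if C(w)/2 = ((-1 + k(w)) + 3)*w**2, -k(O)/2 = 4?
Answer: 16095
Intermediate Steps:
r(j) = -33 (r(j) = 7 - 40 = -33)
k(O) = -8 (k(O) = -2*4 = -8)
C(w) = -12*w**2 (C(w) = 2*(((-1 - 8) + 3)*w**2) = 2*((-9 + 3)*w**2) = 2*(-6*w**2) = -12*w**2)
F = -16128 (F = 21*(-12*8**2) = 21*(-12*64) = 21*(-768) = -16128)
r(78) - F = -33 - 1*(-16128) = -33 + 16128 = 16095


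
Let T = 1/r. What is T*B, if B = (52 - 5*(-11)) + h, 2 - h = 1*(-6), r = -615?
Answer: -23/123 ≈ -0.18699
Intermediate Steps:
h = 8 (h = 2 - (-6) = 2 - 1*(-6) = 2 + 6 = 8)
T = -1/615 (T = 1/(-615) = -1/615 ≈ -0.0016260)
B = 115 (B = (52 - 5*(-11)) + 8 = (52 + 55) + 8 = 107 + 8 = 115)
T*B = -1/615*115 = -23/123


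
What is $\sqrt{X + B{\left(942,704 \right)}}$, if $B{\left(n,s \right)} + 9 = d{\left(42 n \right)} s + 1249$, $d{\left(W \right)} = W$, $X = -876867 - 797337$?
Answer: $2 \sqrt{6545023} \approx 5116.6$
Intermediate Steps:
$X = -1674204$ ($X = -876867 - 797337 = -1674204$)
$B{\left(n,s \right)} = 1240 + 42 n s$ ($B{\left(n,s \right)} = -9 + \left(42 n s + 1249\right) = -9 + \left(1249 + 42 n s\right) = 1240 + 42 n s$)
$\sqrt{X + B{\left(942,704 \right)}} = \sqrt{-1674204 + \left(1240 + 42 \cdot 942 \cdot 704\right)} = \sqrt{-1674204 + \left(1240 + 27853056\right)} = \sqrt{-1674204 + 27854296} = \sqrt{26180092} = 2 \sqrt{6545023}$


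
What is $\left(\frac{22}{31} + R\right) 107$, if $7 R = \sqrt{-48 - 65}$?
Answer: $\frac{2354}{31} + \frac{107 i \sqrt{113}}{7} \approx 75.935 + 162.49 i$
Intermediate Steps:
$R = \frac{i \sqrt{113}}{7}$ ($R = \frac{\sqrt{-48 - 65}}{7} = \frac{\sqrt{-113}}{7} = \frac{i \sqrt{113}}{7} \approx 1.5186 i$)
$\left(\frac{22}{31} + R\right) 107 = \left(\frac{22}{31} + \frac{i \sqrt{113}}{7}\right) 107 = \frac{2354}{31} + \frac{107 i \sqrt{113}}{7}$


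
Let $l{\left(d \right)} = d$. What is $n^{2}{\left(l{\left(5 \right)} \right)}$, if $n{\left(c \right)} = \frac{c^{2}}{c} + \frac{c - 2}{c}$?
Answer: $\frac{784}{25} \approx 31.36$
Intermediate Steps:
$n{\left(c \right)} = c + \frac{-2 + c}{c}$
$n^{2}{\left(l{\left(5 \right)} \right)} = \left(1 + 5 - \frac{2}{5}\right)^{2} = \left(\frac{28}{5}\right)^{2} = \frac{784}{25}$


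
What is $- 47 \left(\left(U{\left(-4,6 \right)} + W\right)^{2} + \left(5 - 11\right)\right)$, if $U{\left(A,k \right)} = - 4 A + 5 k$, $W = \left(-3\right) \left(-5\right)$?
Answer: $-174605$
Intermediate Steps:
$W = 15$
$- 47 \left(\left(U{\left(-4,6 \right)} + W\right)^{2} + \left(5 - 11\right)\right) = - 47 \left(\left(\left(\left(-4\right) \left(-4\right) + 5 \cdot 6\right) + 15\right)^{2} + \left(5 - 11\right)\right) = - 47 \left(\left(\left(16 + 30\right) + 15\right)^{2} + \left(5 - 11\right)\right) = - 47 \left(\left(46 + 15\right)^{2} - 6\right) = - 47 \left(61^{2} - 6\right) = - 47 \left(3721 - 6\right) = \left(-47\right) 3715 = -174605$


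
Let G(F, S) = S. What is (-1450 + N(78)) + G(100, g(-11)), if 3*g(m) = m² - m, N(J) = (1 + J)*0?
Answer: -1406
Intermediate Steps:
N(J) = 0
g(m) = -m/3 + m²/3 (g(m) = (m² - m)/3 = -m/3 + m²/3)
(-1450 + N(78)) + G(100, g(-11)) = (-1450 + 0) + (⅓)*(-11)*(-1 - 11) = -1450 + (⅓)*(-11)*(-12) = -1450 + 44 = -1406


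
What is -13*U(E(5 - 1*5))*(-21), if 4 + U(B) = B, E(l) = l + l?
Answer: -1092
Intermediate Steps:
E(l) = 2*l
U(B) = -4 + B
-13*U(E(5 - 1*5))*(-21) = -13*(-4 + 2*(5 - 1*5))*(-21) = -13*(-4 + 2*(5 - 5))*(-21) = -13*(-4 + 2*0)*(-21) = -13*(-4 + 0)*(-21) = -13*(-4)*(-21) = 52*(-21) = -1092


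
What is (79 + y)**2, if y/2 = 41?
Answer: 25921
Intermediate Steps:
y = 82 (y = 2*41 = 82)
(79 + y)**2 = (79 + 82)**2 = 161**2 = 25921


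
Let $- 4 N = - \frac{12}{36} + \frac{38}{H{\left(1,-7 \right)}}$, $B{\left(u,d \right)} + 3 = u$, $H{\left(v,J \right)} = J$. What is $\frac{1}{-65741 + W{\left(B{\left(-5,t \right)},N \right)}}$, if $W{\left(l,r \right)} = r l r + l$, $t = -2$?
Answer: $- \frac{882}{58005259} \approx -1.5206 \cdot 10^{-5}$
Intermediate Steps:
$B{\left(u,d \right)} = -3 + u$
$N = \frac{121}{84}$ ($N = - \frac{- \frac{12}{36} + \frac{38}{-7}}{4} = - \frac{\left(-12\right) \frac{1}{36} + 38 \left(- \frac{1}{7}\right)}{4} = - \frac{- \frac{1}{3} - \frac{38}{7}}{4} = \left(- \frac{1}{4}\right) \left(- \frac{121}{21}\right) = \frac{121}{84} \approx 1.4405$)
$W{\left(l,r \right)} = l + l r^{2}$ ($W{\left(l,r \right)} = l r r + l = l r^{2} + l = l + l r^{2}$)
$\frac{1}{-65741 + W{\left(B{\left(-5,t \right)},N \right)}} = \frac{1}{-65741 + \left(-3 - 5\right) \left(1 + \left(\frac{121}{84}\right)^{2}\right)} = \frac{1}{-65741 - 8 \left(1 + \frac{14641}{7056}\right)} = \frac{1}{-65741 - \frac{21697}{882}} = \frac{1}{- \frac{58005259}{882}} = - \frac{882}{58005259}$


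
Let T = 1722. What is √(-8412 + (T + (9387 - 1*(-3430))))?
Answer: √6127 ≈ 78.275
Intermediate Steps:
√(-8412 + (T + (9387 - 1*(-3430)))) = √(-8412 + (1722 + (9387 - 1*(-3430)))) = √(-8412 + (1722 + (9387 + 3430))) = √(-8412 + (1722 + 12817)) = √(-8412 + 14539) = √6127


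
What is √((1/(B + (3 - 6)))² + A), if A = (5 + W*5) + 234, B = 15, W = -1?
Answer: √33697/12 ≈ 15.297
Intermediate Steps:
A = 234 (A = (5 - 1*5) + 234 = (5 - 5) + 234 = 0 + 234 = 234)
√((1/(B + (3 - 6)))² + A) = √((1/(15 + (3 - 6)))² + 234) = √((1/(15 - 3))² + 234) = √((1/12)² + 234) = √(1/144 + 234) = √(33697/144) = √33697/12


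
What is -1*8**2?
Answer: -64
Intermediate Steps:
-1*8**2 = -1*64 = -64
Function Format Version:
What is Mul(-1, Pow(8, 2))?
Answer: -64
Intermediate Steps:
Mul(-1, Pow(8, 2)) = Mul(-1, 64) = -64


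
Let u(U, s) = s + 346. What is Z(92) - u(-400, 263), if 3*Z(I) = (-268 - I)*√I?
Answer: -609 - 240*√23 ≈ -1760.0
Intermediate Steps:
u(U, s) = 346 + s
Z(I) = √I*(-268 - I)/3 (Z(I) = ((-268 - I)*√I)/3 = (√I*(-268 - I))/3 = √I*(-268 - I)/3)
Z(92) - u(-400, 263) = √92*(-268 - 1*92)/3 - (346 + 263) = (2*√23)*(-268 - 92)/3 - 1*609 = (⅓)*(2*√23)*(-360) - 609 = -240*√23 - 609 = -609 - 240*√23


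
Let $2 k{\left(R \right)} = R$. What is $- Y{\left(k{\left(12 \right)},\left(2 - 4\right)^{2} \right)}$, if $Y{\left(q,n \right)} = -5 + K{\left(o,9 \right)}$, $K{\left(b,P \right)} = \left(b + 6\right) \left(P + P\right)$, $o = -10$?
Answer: $77$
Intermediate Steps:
$k{\left(R \right)} = \frac{R}{2}$
$K{\left(b,P \right)} = 2 P \left(6 + b\right)$ ($K{\left(b,P \right)} = \left(6 + b\right) 2 P = 2 P \left(6 + b\right)$)
$Y{\left(q,n \right)} = -77$ ($Y{\left(q,n \right)} = -5 + 2 \cdot 9 \left(6 - 10\right) = -5 + 2 \cdot 9 \left(-4\right) = -5 - 72 = -77$)
$- Y{\left(k{\left(12 \right)},\left(2 - 4\right)^{2} \right)} = \left(-1\right) \left(-77\right) = 77$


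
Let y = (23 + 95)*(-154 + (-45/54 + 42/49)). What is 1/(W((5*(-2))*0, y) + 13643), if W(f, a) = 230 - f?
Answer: 1/13873 ≈ 7.2083e-5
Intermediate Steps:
y = -381553/21 (y = 118*(-154 + (-45*1/54 + 42*(1/49))) = 118*(-154 + (-⅚ + 6/7)) = 118*(-154 + 1/42) = 118*(-6467/42) = -381553/21 ≈ -18169.)
1/(W((5*(-2))*0, y) + 13643) = 1/((230 - 5*(-2)*0) + 13643) = 1/((230 - (-10)*0) + 13643) = 1/((230 - 1*0) + 13643) = 1/((230 + 0) + 13643) = 1/(230 + 13643) = 1/13873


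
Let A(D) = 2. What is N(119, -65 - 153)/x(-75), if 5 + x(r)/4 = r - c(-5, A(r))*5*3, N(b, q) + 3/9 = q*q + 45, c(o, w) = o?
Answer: -71353/30 ≈ -2378.4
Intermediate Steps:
N(b, q) = 134/3 + q² (N(b, q) = -⅓ + (q*q + 45) = -⅓ + (q² + 45) = -⅓ + (45 + q²) = 134/3 + q²)
x(r) = 280 + 4*r (x(r) = -20 + 4*(r - (-5*5)*3) = -20 + 4*(r - (-25)*3) = -20 + 4*(r - 1*(-75)) = -20 + 4*(r + 75) = -20 + 4*(75 + r) = -20 + (300 + 4*r) = 280 + 4*r)
N(119, -65 - 153)/x(-75) = (134/3 + (-65 - 153)²)/(280 + 4*(-75)) = (134/3 + (-218)²)/(280 - 300) = (134/3 + 47524)/(-20) = (142706/3)*(-1/20) = -71353/30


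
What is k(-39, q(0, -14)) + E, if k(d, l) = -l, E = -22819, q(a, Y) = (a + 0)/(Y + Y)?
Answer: -22819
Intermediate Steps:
q(a, Y) = a/(2*Y) (q(a, Y) = a/((2*Y)) = a*(1/(2*Y)) = a/(2*Y))
k(-39, q(0, -14)) + E = -0/(2*(-14)) - 22819 = -0*(-1)/(2*14) - 22819 = -1*0 - 22819 = 0 - 22819 = -22819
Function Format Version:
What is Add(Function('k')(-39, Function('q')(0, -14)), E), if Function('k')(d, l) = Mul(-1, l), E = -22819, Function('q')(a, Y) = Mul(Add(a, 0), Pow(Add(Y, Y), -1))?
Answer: -22819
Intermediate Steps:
Function('q')(a, Y) = Mul(Rational(1, 2), a, Pow(Y, -1)) (Function('q')(a, Y) = Mul(a, Pow(Mul(2, Y), -1)) = Mul(a, Mul(Rational(1, 2), Pow(Y, -1))) = Mul(Rational(1, 2), a, Pow(Y, -1)))
Add(Function('k')(-39, Function('q')(0, -14)), E) = Add(Mul(-1, Mul(Rational(1, 2), 0, Pow(-14, -1))), -22819) = Add(Mul(-1, Mul(Rational(1, 2), 0, Rational(-1, 14))), -22819) = Add(Mul(-1, 0), -22819) = Add(0, -22819) = -22819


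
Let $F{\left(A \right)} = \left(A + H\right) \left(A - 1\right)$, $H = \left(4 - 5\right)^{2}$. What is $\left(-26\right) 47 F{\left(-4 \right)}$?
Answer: $-18330$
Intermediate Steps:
$H = 1$ ($H = \left(-1\right)^{2} = 1$)
$F{\left(A \right)} = \left(1 + A\right) \left(-1 + A\right)$ ($F{\left(A \right)} = \left(A + 1\right) \left(A - 1\right) = \left(1 + A\right) \left(-1 + A\right)$)
$\left(-26\right) 47 F{\left(-4 \right)} = \left(-26\right) 47 \left(-1 + \left(-4\right)^{2}\right) = - 1222 \left(-1 + 16\right) = \left(-1222\right) 15 = -18330$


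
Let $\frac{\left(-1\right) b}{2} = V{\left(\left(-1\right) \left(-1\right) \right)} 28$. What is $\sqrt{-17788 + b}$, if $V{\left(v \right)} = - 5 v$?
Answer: $2 i \sqrt{4377} \approx 132.32 i$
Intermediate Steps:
$b = 280$ ($b = - 2 - 5 \left(\left(-1\right) \left(-1\right)\right) 28 = - 2 \left(-5\right) 1 \cdot 28 = - 2 \left(\left(-5\right) 28\right) = \left(-2\right) \left(-140\right) = 280$)
$\sqrt{-17788 + b} = \sqrt{-17788 + 280} = \sqrt{-17508} = 2 i \sqrt{4377}$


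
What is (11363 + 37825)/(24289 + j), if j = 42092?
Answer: 16396/22127 ≈ 0.74100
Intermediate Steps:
(11363 + 37825)/(24289 + j) = (11363 + 37825)/(24289 + 42092) = 49188/66381 = 49188*(1/66381) = 16396/22127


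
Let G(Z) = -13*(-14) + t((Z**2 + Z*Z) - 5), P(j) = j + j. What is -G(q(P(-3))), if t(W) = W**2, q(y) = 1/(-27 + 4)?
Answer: -57916511/279841 ≈ -206.96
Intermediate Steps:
P(j) = 2*j
q(y) = -1/23 (q(y) = 1/(-23) = -1/23)
G(Z) = 182 + (-5 + 2*Z**2)**2 (G(Z) = -13*(-14) + ((Z**2 + Z*Z) - 5)**2 = 182 + ((Z**2 + Z**2) - 5)**2 = 182 + (2*Z**2 - 5)**2 = 182 + (-5 + 2*Z**2)**2)
-G(q(P(-3))) = -(182 + (-5 + 2*(-1/23)**2)**2) = -(182 + (-5 + 2*(1/529))**2) = -(182 + (-5 + 2/529)**2) = -(182 + (-2643/529)**2) = -(182 + 6985449/279841) = -1*57916511/279841 = -57916511/279841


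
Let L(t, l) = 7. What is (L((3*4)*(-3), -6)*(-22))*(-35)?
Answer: 5390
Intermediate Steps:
(L((3*4)*(-3), -6)*(-22))*(-35) = (7*(-22))*(-35) = -154*(-35) = 5390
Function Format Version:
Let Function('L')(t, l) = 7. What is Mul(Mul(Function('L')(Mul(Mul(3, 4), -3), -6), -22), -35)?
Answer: 5390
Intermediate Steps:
Mul(Mul(Function('L')(Mul(Mul(3, 4), -3), -6), -22), -35) = Mul(Mul(7, -22), -35) = Mul(-154, -35) = 5390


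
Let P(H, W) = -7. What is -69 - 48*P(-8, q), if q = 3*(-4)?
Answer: 267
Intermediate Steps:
q = -12
-69 - 48*P(-8, q) = -69 - 48*(-7) = -69 + 336 = 267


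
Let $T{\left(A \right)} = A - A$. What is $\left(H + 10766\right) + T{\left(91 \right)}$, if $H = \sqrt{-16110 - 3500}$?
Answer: $10766 + i \sqrt{19610} \approx 10766.0 + 140.04 i$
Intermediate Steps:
$H = i \sqrt{19610}$ ($H = \sqrt{-19610} = i \sqrt{19610} \approx 140.04 i$)
$T{\left(A \right)} = 0$
$\left(H + 10766\right) + T{\left(91 \right)} = \left(i \sqrt{19610} + 10766\right) + 0 = \left(10766 + i \sqrt{19610}\right) + 0 = 10766 + i \sqrt{19610}$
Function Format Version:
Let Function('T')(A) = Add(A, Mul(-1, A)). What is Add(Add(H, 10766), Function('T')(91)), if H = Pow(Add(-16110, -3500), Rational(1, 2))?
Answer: Add(10766, Mul(I, Pow(19610, Rational(1, 2)))) ≈ Add(10766., Mul(140.04, I))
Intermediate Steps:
H = Mul(I, Pow(19610, Rational(1, 2))) (H = Pow(-19610, Rational(1, 2)) = Mul(I, Pow(19610, Rational(1, 2))) ≈ Mul(140.04, I))
Function('T')(A) = 0
Add(Add(H, 10766), Function('T')(91)) = Add(Add(Mul(I, Pow(19610, Rational(1, 2))), 10766), 0) = Add(Add(10766, Mul(I, Pow(19610, Rational(1, 2)))), 0) = Add(10766, Mul(I, Pow(19610, Rational(1, 2))))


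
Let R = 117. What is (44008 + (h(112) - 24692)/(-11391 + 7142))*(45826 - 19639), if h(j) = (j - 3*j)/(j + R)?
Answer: 160213423459260/139003 ≈ 1.1526e+9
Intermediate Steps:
h(j) = -2*j/(117 + j) (h(j) = (j - 3*j)/(j + 117) = (-2*j)/(117 + j) = -2*j/(117 + j))
(44008 + (h(112) - 24692)/(-11391 + 7142))*(45826 - 19639) = (44008 + (-2*112/(117 + 112) - 24692)/(-11391 + 7142))*(45826 - 19639) = (44008 + (-2*112/229 - 24692)/(-4249))*26187 = (44008 + (-2*112*1/229 - 24692)*(-1/4249))*26187 = (44008 + (-224/229 - 24692)*(-1/4249))*26187 = (44008 - 5654692/229*(-1/4249))*26187 = (44008 + 5654692/973021)*26187 = (42826362860/973021)*26187 = 160213423459260/139003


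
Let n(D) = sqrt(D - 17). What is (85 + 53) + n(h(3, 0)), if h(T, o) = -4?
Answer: 138 + I*sqrt(21) ≈ 138.0 + 4.5826*I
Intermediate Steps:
n(D) = sqrt(-17 + D)
(85 + 53) + n(h(3, 0)) = (85 + 53) + sqrt(-17 - 4) = 138 + sqrt(-21) = 138 + I*sqrt(21)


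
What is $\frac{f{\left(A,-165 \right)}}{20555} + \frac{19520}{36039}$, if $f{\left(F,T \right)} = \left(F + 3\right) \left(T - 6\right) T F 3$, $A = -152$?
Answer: $\frac{13817720870408}{148156329} \approx 93265.0$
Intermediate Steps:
$f{\left(F,T \right)} = 3 F T \left(-6 + T\right) \left(3 + F\right)$ ($f{\left(F,T \right)} = \left(3 + F\right) \left(-6 + T\right) T F 3 = \left(-6 + T\right) \left(3 + F\right) T F 3 = T \left(-6 + T\right) \left(3 + F\right) F 3 = F T \left(-6 + T\right) \left(3 + F\right) 3 = 3 F T \left(-6 + T\right) \left(3 + F\right)$)
$\frac{f{\left(A,-165 \right)}}{20555} + \frac{19520}{36039} = \frac{3 \left(-152\right) \left(-165\right) \left(-18 - -912 + 3 \left(-165\right) - -25080\right)}{20555} + \frac{19520}{36039} = 3 \left(-152\right) \left(-165\right) \left(-18 + 912 - 495 + 25080\right) \frac{1}{20555} + 19520 \cdot \frac{1}{36039} = 3 \left(-152\right) \left(-165\right) 25479 \cdot \frac{1}{20555} + \frac{19520}{36039} = 1917039960 \cdot \frac{1}{20555} + \frac{19520}{36039} = \frac{383407992}{4111} + \frac{19520}{36039} = \frac{13817720870408}{148156329}$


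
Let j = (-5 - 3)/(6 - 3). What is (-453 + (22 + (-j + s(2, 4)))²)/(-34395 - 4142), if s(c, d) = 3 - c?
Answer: -1852/346833 ≈ -0.0053397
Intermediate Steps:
j = -8/3 ≈ -2.6667
(-453 + (22 + (-j + s(2, 4)))²)/(-34395 - 4142) = (-453 + (22 + (-1*(-8/3) + (3 - 1*2)))²)/(-34395 - 4142) = (-453 + (22 + (8/3 + (3 - 2)))²)/(-38537) = (-453 + (22 + (8/3 + 1))²)*(-1/38537) = (-453 + (22 + 11/3)²)*(-1/38537) = (-453 + (77/3)²)*(-1/38537) = (-453 + 5929/9)*(-1/38537) = (1852/9)*(-1/38537) = -1852/346833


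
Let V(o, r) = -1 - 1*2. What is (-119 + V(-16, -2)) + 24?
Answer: -98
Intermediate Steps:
V(o, r) = -3 (V(o, r) = -1 - 2 = -3)
(-119 + V(-16, -2)) + 24 = (-119 - 3) + 24 = -122 + 24 = -98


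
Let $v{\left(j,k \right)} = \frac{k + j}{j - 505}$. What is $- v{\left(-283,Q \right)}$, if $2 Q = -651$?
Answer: $- \frac{1217}{1576} \approx -0.77221$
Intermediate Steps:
$Q = - \frac{651}{2}$ ($Q = \frac{1}{2} \left(-651\right) = - \frac{651}{2} \approx -325.5$)
$v{\left(j,k \right)} = \frac{j + k}{-505 + j}$
$- v{\left(-283,Q \right)} = - \frac{-283 - \frac{651}{2}}{-505 - 283} = - \frac{-1217}{\left(-788\right) 2} = - \frac{\left(-1\right) \left(-1217\right)}{788 \cdot 2} = \left(-1\right) \frac{1217}{1576} = - \frac{1217}{1576}$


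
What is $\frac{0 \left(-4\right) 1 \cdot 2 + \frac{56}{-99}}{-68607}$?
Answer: $\frac{8}{970299} \approx 8.2449 \cdot 10^{-6}$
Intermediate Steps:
$\frac{0 \left(-4\right) 1 \cdot 2 + \frac{56}{-99}}{-68607} = \left(0 \cdot 1 \cdot 2 + 56 \left(- \frac{1}{99}\right)\right) \left(- \frac{1}{68607}\right) = \left(0 \cdot 2 - \frac{56}{99}\right) \left(- \frac{1}{68607}\right) = \left(0 - \frac{56}{99}\right) \left(- \frac{1}{68607}\right) = \left(- \frac{56}{99}\right) \left(- \frac{1}{68607}\right) = \frac{8}{970299}$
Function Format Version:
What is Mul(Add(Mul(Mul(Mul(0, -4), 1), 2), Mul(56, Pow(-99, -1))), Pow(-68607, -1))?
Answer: Rational(8, 970299) ≈ 8.2449e-6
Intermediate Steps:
Mul(Add(Mul(Mul(Mul(0, -4), 1), 2), Mul(56, Pow(-99, -1))), Pow(-68607, -1)) = Mul(Add(Mul(Mul(0, 1), 2), Mul(56, Rational(-1, 99))), Rational(-1, 68607)) = Mul(Add(Mul(0, 2), Rational(-56, 99)), Rational(-1, 68607)) = Mul(Add(0, Rational(-56, 99)), Rational(-1, 68607)) = Mul(Rational(-56, 99), Rational(-1, 68607)) = Rational(8, 970299)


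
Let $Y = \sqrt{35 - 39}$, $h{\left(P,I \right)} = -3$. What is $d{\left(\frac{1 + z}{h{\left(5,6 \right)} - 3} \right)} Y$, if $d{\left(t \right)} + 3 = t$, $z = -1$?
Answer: $- 6 i \approx - 6.0 i$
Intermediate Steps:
$Y = 2 i$ ($Y = \sqrt{-4} = 2 i \approx 2.0 i$)
$d{\left(t \right)} = -3 + t$
$d{\left(\frac{1 + z}{h{\left(5,6 \right)} - 3} \right)} Y = \left(-3 + \frac{1 - 1}{-3 - 3}\right) 2 i = \left(-3 + \frac{0}{-6}\right) 2 i = \left(-3 + 0 \left(- \frac{1}{6}\right)\right) 2 i = \left(-3 + 0\right) 2 i = - 3 \cdot 2 i = - 6 i$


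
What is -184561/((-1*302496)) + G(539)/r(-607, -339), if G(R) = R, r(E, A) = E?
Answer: -51016817/183615072 ≈ -0.27785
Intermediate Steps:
-184561/((-1*302496)) + G(539)/r(-607, -339) = -184561/((-1*302496)) + 539/(-607) = -184561/(-302496) + 539*(-1/607) = -184561*(-1/302496) - 539/607 = 184561/302496 - 539/607 = -51016817/183615072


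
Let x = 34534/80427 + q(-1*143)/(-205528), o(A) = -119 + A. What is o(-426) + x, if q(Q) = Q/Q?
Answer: -9001752624995/16530000456 ≈ -544.57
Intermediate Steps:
q(Q) = 1
x = 7097623525/16530000456 (x = 34534/80427 + 1/(-205528) = 34534*(1/80427) + 1*(-1/205528) = 34534/80427 - 1/205528 = 7097623525/16530000456 ≈ 0.42938)
o(-426) + x = (-119 - 426) + 7097623525/16530000456 = -545 + 7097623525/16530000456 = -9001752624995/16530000456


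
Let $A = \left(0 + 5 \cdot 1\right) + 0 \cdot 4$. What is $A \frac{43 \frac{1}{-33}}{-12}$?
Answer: $\frac{215}{396} \approx 0.54293$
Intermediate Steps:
$A = 5$ ($A = \left(0 + 5\right) + 0 = 5 + 0 = 5$)
$A \frac{43 \frac{1}{-33}}{-12} = 5 \frac{43 \frac{1}{-33}}{-12} = 5 \cdot 43 \left(- \frac{1}{33}\right) \left(- \frac{1}{12}\right) = 5 \left(\left(- \frac{43}{33}\right) \left(- \frac{1}{12}\right)\right) = 5 \cdot \frac{43}{396} = \frac{215}{396}$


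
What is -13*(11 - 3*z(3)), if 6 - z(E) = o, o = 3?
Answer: -26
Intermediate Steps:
z(E) = 3 (z(E) = 6 - 1*3 = 6 - 3 = 3)
-13*(11 - 3*z(3)) = -13*(11 - 3*3) = -13*(11 - 9) = -13*2 = -26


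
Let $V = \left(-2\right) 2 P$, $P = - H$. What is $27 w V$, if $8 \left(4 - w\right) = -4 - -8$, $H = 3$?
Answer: $1134$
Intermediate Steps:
$P = -3$ ($P = \left(-1\right) 3 = -3$)
$w = \frac{7}{2}$ ($w = 4 - \frac{-4 - -8}{8} = 4 - \frac{-4 + 8}{8} = 4 - \frac{1}{2} = \frac{7}{2} \approx 3.5$)
$V = 12$ ($V = \left(-2\right) 2 \left(-3\right) = \left(-4\right) \left(-3\right) = 12$)
$27 w V = 27 \cdot \frac{7}{2} \cdot 12 = \frac{189}{2} \cdot 12 = 1134$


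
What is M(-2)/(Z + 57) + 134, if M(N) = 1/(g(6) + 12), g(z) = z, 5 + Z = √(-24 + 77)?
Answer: 3197132/23859 - √53/47718 ≈ 134.00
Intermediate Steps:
Z = -5 + √53 (Z = -5 + √(-24 + 77) = -5 + √53 ≈ 2.2801)
M(N) = 1/18 (M(N) = 1/(6 + 12) = 1/18)
M(-2)/(Z + 57) + 134 = (1/18)/((-5 + √53) + 57) + 134 = (1/18)/(52 + √53) + 134 = 1/(18*(52 + √53)) + 134 = 134 + 1/(18*(52 + √53))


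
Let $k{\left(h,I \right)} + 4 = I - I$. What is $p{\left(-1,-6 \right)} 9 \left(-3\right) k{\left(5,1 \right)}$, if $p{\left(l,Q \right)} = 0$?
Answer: $0$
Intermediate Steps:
$k{\left(h,I \right)} = -4$ ($k{\left(h,I \right)} = -4 + \left(I - I\right) = -4 + 0 = -4$)
$p{\left(-1,-6 \right)} 9 \left(-3\right) k{\left(5,1 \right)} = 0 \cdot 9 \left(-3\right) \left(-4\right) = 0 \left(-27\right) \left(-4\right) = 0 \left(-4\right) = 0$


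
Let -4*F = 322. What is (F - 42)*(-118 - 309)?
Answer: 104615/2 ≈ 52308.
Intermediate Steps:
F = -161/2 (F = -1/4*322 = -161/2 ≈ -80.500)
(F - 42)*(-118 - 309) = (-161/2 - 42)*(-118 - 309) = -245/2*(-427) = 104615/2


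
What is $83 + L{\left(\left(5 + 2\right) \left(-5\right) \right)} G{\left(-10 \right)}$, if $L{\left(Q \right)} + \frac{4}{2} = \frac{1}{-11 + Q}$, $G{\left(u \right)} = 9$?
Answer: $\frac{2981}{46} \approx 64.804$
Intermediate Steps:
$L{\left(Q \right)} = -2 + \frac{1}{-11 + Q}$
$83 + L{\left(\left(5 + 2\right) \left(-5\right) \right)} G{\left(-10 \right)} = 83 + \frac{23 - 2 \left(5 + 2\right) \left(-5\right)}{-11 + \left(5 + 2\right) \left(-5\right)} 9 = 83 + \frac{23 - 2 \cdot 7 \left(-5\right)}{-11 + 7 \left(-5\right)} 9 = 83 + \frac{23 - -70}{-11 - 35} \cdot 9 = 83 + \frac{23 + 70}{-46} \cdot 9 = 83 + \left(- \frac{1}{46}\right) 93 \cdot 9 = 83 - \frac{837}{46} = \frac{2981}{46}$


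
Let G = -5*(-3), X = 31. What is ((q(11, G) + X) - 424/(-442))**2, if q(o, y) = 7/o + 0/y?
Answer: 6278977600/5909761 ≈ 1062.5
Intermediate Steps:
G = 15
q(o, y) = 7/o (q(o, y) = 7/o + 0 = 7/o)
((q(11, G) + X) - 424/(-442))**2 = ((7/11 + 31) - 424/(-442))**2 = ((7*(1/11) + 31) - 424*(-1/442))**2 = ((7/11 + 31) + 212/221)**2 = (348/11 + 212/221)**2 = (79240/2431)**2 = 6278977600/5909761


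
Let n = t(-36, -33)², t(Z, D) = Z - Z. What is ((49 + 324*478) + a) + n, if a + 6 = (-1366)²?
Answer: 2020871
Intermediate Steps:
a = 1865950 (a = -6 + (-1366)² = -6 + 1865956 = 1865950)
t(Z, D) = 0
n = 0 (n = 0² = 0)
((49 + 324*478) + a) + n = ((49 + 324*478) + 1865950) + 0 = ((49 + 154872) + 1865950) + 0 = (154921 + 1865950) + 0 = 2020871 + 0 = 2020871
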